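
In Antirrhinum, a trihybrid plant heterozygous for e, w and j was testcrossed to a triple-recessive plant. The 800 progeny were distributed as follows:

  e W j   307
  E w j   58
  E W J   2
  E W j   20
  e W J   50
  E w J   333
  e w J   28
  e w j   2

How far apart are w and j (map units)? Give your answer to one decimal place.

The two most frequent reciprocal classes, E w J and e W j, are the parental types, so the F1 was E w J / e W j.
The two rarest classes, E W J and e w j, are the double crossovers. Comparing them with the parentals, only the w allele has switched, so w is the middle locus and the order is j – w – e.
Crossovers in the j–w interval produce the single-crossover classes E w j and e W J (58 + 50 = 108) plus the double crossovers (4).
RF(j–w) = (108 + 4) / 800 = 112/800 = 0.1400 → 14.0 map units.

14.0 map units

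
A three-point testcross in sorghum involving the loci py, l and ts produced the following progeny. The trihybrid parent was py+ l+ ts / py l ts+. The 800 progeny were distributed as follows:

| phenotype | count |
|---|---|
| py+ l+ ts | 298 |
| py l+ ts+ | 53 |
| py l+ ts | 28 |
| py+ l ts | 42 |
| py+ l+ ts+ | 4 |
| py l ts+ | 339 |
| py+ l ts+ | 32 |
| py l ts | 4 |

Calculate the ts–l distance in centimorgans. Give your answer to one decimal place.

12.9 centimorgans

The two rarest classes, py+ l+ ts+ and py l ts, are the double crossovers. Comparing them with the parentals, only the ts allele has switched, so ts is the middle locus and the order is l – ts – py.
Crossovers in the l–ts interval produce the single-crossover classes py+ l ts and py l+ ts+ (42 + 53 = 95) plus the double crossovers (8).
RF(l–ts) = (95 + 8) / 800 = 103/800 = 0.1288 → 12.9 centimorgans.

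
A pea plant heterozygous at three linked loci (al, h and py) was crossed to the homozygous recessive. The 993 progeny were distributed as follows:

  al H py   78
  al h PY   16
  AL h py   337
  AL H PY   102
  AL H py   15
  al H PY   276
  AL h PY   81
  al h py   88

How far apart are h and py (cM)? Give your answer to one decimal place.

The two most frequent reciprocal classes, al H PY and AL h py, are the parental types, so the F1 was al H PY / AL h py.
The two rarest classes, al h PY and AL H py, are the double crossovers. Comparing them with the parentals, only the h allele has switched, so h is the middle locus and the order is py – h – al.
Crossovers in the py–h interval produce the single-crossover classes al H py and AL h PY (78 + 81 = 159) plus the double crossovers (31).
RF(py–h) = (159 + 31) / 993 = 190/993 = 0.1913 → 19.1 cM.

19.1 cM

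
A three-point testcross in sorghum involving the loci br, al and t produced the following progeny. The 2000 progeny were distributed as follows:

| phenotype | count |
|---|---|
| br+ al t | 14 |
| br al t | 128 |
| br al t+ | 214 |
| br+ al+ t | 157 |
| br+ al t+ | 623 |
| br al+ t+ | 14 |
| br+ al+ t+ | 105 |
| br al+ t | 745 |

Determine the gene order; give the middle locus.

t

The two most frequent reciprocal classes, br al+ t and br+ al t+, are the parental types, so the F1 was br al+ t / br+ al t+.
The two rarest classes, br al+ t+ and br+ al t, are the double crossovers. Comparing them with the parentals, only the t allele has switched, so t is the middle locus and the order is al – t – br.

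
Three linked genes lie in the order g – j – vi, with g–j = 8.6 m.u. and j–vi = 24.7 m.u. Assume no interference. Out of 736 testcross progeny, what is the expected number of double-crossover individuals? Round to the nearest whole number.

16

Map distances give recombination frequencies of 0.086 and 0.247 for the two intervals.
With no interference, expected double-crossover frequency = 0.086 × 0.247 = 0.02124.
Expected number = 0.02124 × 736 = 15.63 ≈ 16.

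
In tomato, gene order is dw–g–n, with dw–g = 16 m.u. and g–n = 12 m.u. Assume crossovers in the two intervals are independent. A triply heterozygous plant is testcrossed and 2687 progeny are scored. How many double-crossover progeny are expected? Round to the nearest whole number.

52

Map distances give recombination frequencies of 0.160 and 0.120 for the two intervals.
With no interference, expected double-crossover frequency = 0.160 × 0.120 = 0.01920.
Expected number = 0.01920 × 2687 = 51.59 ≈ 52.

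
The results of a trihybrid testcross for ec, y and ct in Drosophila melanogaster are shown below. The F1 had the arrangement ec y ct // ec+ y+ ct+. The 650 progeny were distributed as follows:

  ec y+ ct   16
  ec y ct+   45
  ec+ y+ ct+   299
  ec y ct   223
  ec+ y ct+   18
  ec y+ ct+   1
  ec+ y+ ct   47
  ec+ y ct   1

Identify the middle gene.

The two rarest classes, ec+ y ct and ec y+ ct+, are the double crossovers. Comparing them with the parentals, only the ec allele has switched, so ec is the middle locus and the order is ct – ec – y.

ec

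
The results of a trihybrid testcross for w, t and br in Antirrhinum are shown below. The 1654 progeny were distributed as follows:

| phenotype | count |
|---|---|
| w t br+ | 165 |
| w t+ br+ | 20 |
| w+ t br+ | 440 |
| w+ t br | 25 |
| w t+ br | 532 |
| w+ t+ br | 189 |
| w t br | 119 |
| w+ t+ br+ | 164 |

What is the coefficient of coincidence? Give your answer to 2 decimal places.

0.57

The two most frequent reciprocal classes, w+ t br+ and w t+ br, are the parental types, so the F1 was w+ t br+ / w t+ br.
The two rarest classes, w+ t br and w t+ br+, are the double crossovers. Comparing them with the parentals, only the br allele has switched, so br is the middle locus and the order is w – br – t.
w–br: (354 + 45)/1654 = 0.2412; br–t: (283 + 45)/1654 = 0.1983.
Expected DCO frequency = 0.2412 × 0.1983 ≈ 0.04783; observed = 45/1654 ≈ 0.02721.
Coefficient of coincidence = 0.02721/0.04783 ≈ 0.57.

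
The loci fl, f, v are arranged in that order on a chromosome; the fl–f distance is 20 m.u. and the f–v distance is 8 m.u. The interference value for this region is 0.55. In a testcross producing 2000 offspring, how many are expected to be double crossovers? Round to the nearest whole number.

14

Map distances give recombination frequencies of 0.200 and 0.080 for the two intervals.
With interference 0.55 (so coincidence = 0.45), expected double-crossover frequency = 0.200 × 0.080 × 0.45 = 0.00720.
Expected number = 0.00720 × 2000 = 14.40 ≈ 14.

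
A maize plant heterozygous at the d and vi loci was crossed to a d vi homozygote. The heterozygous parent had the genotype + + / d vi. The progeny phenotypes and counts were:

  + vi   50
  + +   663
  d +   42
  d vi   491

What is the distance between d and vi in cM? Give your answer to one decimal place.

7.4 cM

The recombinant classes are + vi and d +: 50 + 42 = 92.
Recombination frequency = 92/1246 = 0.0738 ≈ 7.4%, i.e. 7.4 cM.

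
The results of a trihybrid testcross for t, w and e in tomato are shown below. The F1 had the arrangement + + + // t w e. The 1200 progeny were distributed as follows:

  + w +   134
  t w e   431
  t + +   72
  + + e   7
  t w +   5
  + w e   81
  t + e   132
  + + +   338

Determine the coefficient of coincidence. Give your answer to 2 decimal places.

The two rarest classes, + + e and t w +, are the double crossovers. Comparing them with the parentals, only the e allele has switched, so e is the middle locus and the order is t – e – w.
t–e: (153 + 12)/1200 = 0.1375; e–w: (266 + 12)/1200 = 0.2317.
Expected DCO frequency = 0.1375 × 0.2317 ≈ 0.03186; observed = 12/1200 ≈ 0.01000.
Coefficient of coincidence = 0.01000/0.03186 ≈ 0.31.

0.31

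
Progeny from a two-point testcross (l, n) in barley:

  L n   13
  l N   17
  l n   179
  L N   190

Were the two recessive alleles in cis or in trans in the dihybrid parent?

cis

The two most frequent classes are L N (190) and l n (179); these are the parental (non-recombinant) types.
So the F1 carried L N on one chromosome and l n on the other — the recessive alleles are on the same chromosome (cis / coupling).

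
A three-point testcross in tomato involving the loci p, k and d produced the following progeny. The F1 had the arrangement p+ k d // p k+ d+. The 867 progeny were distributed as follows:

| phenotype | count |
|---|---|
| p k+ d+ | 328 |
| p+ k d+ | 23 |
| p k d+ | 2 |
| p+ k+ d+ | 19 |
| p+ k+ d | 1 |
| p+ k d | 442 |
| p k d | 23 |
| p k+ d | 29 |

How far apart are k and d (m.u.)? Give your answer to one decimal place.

6.3 m.u.

The two rarest classes, p+ k+ d and p k d+, are the double crossovers. Comparing them with the parentals, only the k allele has switched, so k is the middle locus and the order is d – k – p.
Crossovers in the d–k interval produce the single-crossover classes p+ k d+ and p k+ d (23 + 29 = 52) plus the double crossovers (3).
RF(d–k) = (52 + 3) / 867 = 55/867 = 0.0634 → 6.3 m.u.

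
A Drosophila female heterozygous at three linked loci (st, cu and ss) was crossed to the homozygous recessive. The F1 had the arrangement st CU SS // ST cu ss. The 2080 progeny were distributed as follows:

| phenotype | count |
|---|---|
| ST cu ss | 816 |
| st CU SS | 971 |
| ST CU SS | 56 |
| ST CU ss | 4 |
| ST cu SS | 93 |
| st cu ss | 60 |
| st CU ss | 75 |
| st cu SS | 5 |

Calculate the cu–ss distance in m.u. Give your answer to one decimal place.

The two rarest classes, st cu SS and ST CU ss, are the double crossovers. Comparing them with the parentals, only the cu allele has switched, so cu is the middle locus and the order is st – cu – ss.
Crossovers in the cu–ss interval produce the single-crossover classes st CU ss and ST cu SS (75 + 93 = 168) plus the double crossovers (9).
RF(cu–ss) = (168 + 9) / 2080 = 177/2080 = 0.0851 → 8.5 m.u.

8.5 m.u.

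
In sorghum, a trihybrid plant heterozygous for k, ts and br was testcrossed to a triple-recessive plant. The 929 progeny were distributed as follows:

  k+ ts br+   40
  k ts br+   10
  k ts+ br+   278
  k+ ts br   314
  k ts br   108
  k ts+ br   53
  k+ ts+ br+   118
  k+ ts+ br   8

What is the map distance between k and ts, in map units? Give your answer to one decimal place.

26.3 map units

The two most frequent reciprocal classes, k+ ts br and k ts+ br+, are the parental types, so the F1 was k+ ts br / k ts+ br+.
The two rarest classes, k+ ts+ br and k ts br+, are the double crossovers. Comparing them with the parentals, only the ts allele has switched, so ts is the middle locus and the order is k – ts – br.
Crossovers in the k–ts interval produce the single-crossover classes k ts br and k+ ts+ br+ (108 + 118 = 226) plus the double crossovers (18).
RF(k–ts) = (226 + 18) / 929 = 244/929 = 0.2626 → 26.3 map units.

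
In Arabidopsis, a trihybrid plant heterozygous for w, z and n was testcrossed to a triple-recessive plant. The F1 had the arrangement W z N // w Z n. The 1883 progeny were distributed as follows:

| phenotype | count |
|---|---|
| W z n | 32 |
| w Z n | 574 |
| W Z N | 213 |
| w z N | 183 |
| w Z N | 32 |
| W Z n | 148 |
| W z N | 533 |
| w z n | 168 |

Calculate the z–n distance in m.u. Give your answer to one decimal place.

23.6 m.u.

The two rarest classes, W z n and w Z N, are the double crossovers. Comparing them with the parentals, only the n allele has switched, so n is the middle locus and the order is z – n – w.
Crossovers in the z–n interval produce the single-crossover classes W Z N and w z n (213 + 168 = 381) plus the double crossovers (64).
RF(z–n) = (381 + 64) / 1883 = 445/1883 = 0.2363 → 23.6 m.u.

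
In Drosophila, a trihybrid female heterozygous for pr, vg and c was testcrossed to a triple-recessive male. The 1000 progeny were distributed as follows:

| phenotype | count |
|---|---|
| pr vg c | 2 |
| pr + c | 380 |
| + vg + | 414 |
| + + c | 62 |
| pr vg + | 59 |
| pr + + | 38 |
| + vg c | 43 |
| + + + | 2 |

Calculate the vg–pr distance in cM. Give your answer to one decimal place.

12.5 cM

The two most frequent reciprocal classes, + vg + and pr + c, are the parental types, so the F1 was + vg + / pr + c.
The two rarest classes, + + + and pr vg c, are the double crossovers. Comparing them with the parentals, only the vg allele has switched, so vg is the middle locus and the order is pr – vg – c.
Crossovers in the pr–vg interval produce the single-crossover classes pr vg + and + + c (59 + 62 = 121) plus the double crossovers (4).
RF(pr–vg) = (121 + 4) / 1000 = 125/1000 = 0.1250 → 12.5 cM.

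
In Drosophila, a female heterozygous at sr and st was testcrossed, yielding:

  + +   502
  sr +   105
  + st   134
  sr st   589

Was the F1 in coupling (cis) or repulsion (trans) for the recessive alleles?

cis

The two most frequent classes are + + (502) and sr st (589); these are the parental (non-recombinant) types.
So the F1 carried + + on one chromosome and sr st on the other — the recessive alleles are on the same chromosome (cis / coupling).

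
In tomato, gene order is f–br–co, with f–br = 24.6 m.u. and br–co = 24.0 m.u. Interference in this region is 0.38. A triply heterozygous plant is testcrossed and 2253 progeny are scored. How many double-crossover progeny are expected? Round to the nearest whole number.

82

Map distances give recombination frequencies of 0.246 and 0.240 for the two intervals.
With interference 0.38 (so coincidence = 0.62), expected double-crossover frequency = 0.246 × 0.240 × 0.62 = 0.03660.
Expected number = 0.03660 × 2253 = 82.47 ≈ 82.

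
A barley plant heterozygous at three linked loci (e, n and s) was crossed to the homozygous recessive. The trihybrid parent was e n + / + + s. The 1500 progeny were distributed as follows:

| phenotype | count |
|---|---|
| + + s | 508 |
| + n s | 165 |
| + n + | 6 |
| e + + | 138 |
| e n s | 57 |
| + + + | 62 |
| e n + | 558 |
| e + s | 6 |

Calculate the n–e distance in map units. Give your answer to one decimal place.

The two rarest classes, + n + and e + s, are the double crossovers. Comparing them with the parentals, only the e allele has switched, so e is the middle locus and the order is s – e – n.
Crossovers in the e–n interval produce the single-crossover classes e + + and + n s (138 + 165 = 303) plus the double crossovers (12).
RF(e–n) = (303 + 12) / 1500 = 315/1500 = 0.2100 → 21.0 map units.

21.0 map units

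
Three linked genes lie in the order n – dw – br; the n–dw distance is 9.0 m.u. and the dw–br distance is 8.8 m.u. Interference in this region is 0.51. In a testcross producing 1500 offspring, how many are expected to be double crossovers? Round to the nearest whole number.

Map distances give recombination frequencies of 0.090 and 0.088 for the two intervals.
With interference 0.51 (so coincidence = 0.49), expected double-crossover frequency = 0.090 × 0.088 × 0.49 = 0.00388.
Expected number = 0.00388 × 1500 = 5.82 ≈ 6.

6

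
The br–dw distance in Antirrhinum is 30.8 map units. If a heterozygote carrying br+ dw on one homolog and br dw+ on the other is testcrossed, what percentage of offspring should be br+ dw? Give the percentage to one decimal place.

A map distance of 30.8 map units corresponds to a recombination frequency of 0.308.
The F1 is br+ dw / br dw+, so br+ dw is a parental gamete class with expected frequency (1 − r)/2 = 0.692/2 = 0.3460.
That is 0.3460 = 34.6% of the progeny.

34.6%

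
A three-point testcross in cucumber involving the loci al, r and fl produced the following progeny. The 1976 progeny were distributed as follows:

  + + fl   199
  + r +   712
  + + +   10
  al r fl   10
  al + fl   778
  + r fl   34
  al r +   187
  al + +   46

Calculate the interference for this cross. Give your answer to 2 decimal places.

0.03

The two most frequent reciprocal classes, + r + and al + fl, are the parental types, so the F1 was + r + / al + fl.
The two rarest classes, + + + and al r fl, are the double crossovers. Comparing them with the parentals, only the r allele has switched, so r is the middle locus and the order is fl – r – al.
fl–r: (80 + 20)/1976 = 0.0506; r–al: (386 + 20)/1976 = 0.2055.
Expected DCO frequency = 0.0506 × 0.2055 ≈ 0.01040; observed = 20/1976 ≈ 0.01012.
Coefficient of coincidence = 0.01012/0.01040 ≈ 0.97; interference = 1 − 0.97 = 0.03.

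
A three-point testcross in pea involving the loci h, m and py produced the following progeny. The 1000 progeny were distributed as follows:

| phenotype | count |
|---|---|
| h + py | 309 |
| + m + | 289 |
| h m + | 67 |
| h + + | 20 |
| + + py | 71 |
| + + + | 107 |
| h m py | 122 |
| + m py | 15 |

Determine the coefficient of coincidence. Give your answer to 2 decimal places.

0.77

The two most frequent reciprocal classes, + m + and h + py, are the parental types, so the F1 was + m + / h + py.
The two rarest classes, + m py and h + +, are the double crossovers. Comparing them with the parentals, only the py allele has switched, so py is the middle locus and the order is m – py – h.
m–py: (229 + 35)/1000 = 0.2640; py–h: (138 + 35)/1000 = 0.1730.
Expected DCO frequency = 0.2640 × 0.1730 ≈ 0.04567; observed = 35/1000 ≈ 0.03500.
Coefficient of coincidence = 0.03500/0.04567 ≈ 0.77.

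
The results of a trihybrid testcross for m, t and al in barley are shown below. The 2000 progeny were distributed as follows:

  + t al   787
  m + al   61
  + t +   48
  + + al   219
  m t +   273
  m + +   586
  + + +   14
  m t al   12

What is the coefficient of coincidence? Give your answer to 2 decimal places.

0.74

The two most frequent reciprocal classes, + t al and m + +, are the parental types, so the F1 was + t al / m + +.
The two rarest classes, m t al and + + +, are the double crossovers. Comparing them with the parentals, only the m allele has switched, so m is the middle locus and the order is al – m – t.
al–m: (109 + 26)/2000 = 0.0675; m–t: (492 + 26)/2000 = 0.2590.
Expected DCO frequency = 0.0675 × 0.2590 ≈ 0.01748; observed = 26/2000 ≈ 0.01300.
Coefficient of coincidence = 0.01300/0.01748 ≈ 0.74.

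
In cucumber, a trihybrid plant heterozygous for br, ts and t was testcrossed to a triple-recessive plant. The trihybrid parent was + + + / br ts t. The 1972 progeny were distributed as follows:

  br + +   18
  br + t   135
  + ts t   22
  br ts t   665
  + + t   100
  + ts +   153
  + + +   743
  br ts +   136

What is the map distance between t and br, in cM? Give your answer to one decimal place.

The two rarest classes, br + + and + ts t, are the double crossovers. Comparing them with the parentals, only the br allele has switched, so br is the middle locus and the order is t – br – ts.
Crossovers in the t–br interval produce the single-crossover classes + + t and br ts + (100 + 136 = 236) plus the double crossovers (40).
RF(t–br) = (236 + 40) / 1972 = 276/1972 = 0.1400 → 14.0 cM.

14.0 cM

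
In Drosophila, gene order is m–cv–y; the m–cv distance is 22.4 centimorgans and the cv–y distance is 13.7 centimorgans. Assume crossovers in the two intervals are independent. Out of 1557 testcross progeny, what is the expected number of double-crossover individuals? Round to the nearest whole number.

Map distances give recombination frequencies of 0.224 and 0.137 for the two intervals.
With no interference, expected double-crossover frequency = 0.224 × 0.137 = 0.03069.
Expected number = 0.03069 × 1557 = 47.78 ≈ 48.

48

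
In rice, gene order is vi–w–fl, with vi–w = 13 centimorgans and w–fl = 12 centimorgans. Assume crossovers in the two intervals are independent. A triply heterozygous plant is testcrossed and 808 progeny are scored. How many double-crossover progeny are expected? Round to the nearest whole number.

Map distances give recombination frequencies of 0.130 and 0.120 for the two intervals.
With no interference, expected double-crossover frequency = 0.130 × 0.120 = 0.01560.
Expected number = 0.01560 × 808 = 12.60 ≈ 13.

13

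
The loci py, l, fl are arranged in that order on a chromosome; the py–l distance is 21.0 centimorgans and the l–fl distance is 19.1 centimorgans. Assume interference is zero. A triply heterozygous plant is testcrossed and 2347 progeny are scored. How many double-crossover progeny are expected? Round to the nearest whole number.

Map distances give recombination frequencies of 0.210 and 0.191 for the two intervals.
With no interference, expected double-crossover frequency = 0.210 × 0.191 = 0.04011.
Expected number = 0.04011 × 2347 = 94.14 ≈ 94.

94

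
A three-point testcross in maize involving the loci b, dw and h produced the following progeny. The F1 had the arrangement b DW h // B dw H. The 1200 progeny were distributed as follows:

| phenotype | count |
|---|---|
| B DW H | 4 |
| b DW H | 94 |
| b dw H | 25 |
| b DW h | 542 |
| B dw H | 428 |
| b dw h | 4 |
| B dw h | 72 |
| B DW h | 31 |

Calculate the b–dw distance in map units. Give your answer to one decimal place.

The two rarest classes, b dw h and B DW H, are the double crossovers. Comparing them with the parentals, only the dw allele has switched, so dw is the middle locus and the order is b – dw – h.
Crossovers in the b–dw interval produce the single-crossover classes B DW h and b dw H (31 + 25 = 56) plus the double crossovers (8).
RF(b–dw) = (56 + 8) / 1200 = 64/1200 = 0.0533 → 5.3 map units.

5.3 map units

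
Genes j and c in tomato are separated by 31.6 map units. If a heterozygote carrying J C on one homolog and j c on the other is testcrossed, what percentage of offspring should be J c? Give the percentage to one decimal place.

15.8%

A map distance of 31.6 map units corresponds to a recombination frequency of 0.316.
The F1 is J C / j c, so J c is a recombinant gamete class with expected frequency r/2 = 0.316/2 = 0.1580.
That is 0.1580 = 15.8% of the progeny.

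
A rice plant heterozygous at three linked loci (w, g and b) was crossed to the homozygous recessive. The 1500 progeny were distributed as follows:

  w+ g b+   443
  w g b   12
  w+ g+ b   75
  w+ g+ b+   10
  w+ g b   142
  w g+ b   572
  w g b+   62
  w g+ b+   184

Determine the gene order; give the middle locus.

g

The two most frequent reciprocal classes, w+ g b+ and w g+ b, are the parental types, so the F1 was w+ g b+ / w g+ b.
The two rarest classes, w+ g+ b+ and w g b, are the double crossovers. Comparing them with the parentals, only the g allele has switched, so g is the middle locus and the order is w – g – b.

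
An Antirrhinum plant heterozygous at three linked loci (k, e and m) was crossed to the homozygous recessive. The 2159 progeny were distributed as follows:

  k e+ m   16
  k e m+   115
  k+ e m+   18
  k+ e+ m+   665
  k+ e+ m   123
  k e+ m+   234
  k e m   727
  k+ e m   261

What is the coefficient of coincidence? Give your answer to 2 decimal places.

0.51

The two most frequent reciprocal classes, k e m and k+ e+ m+, are the parental types, so the F1 was k e m / k+ e+ m+.
The two rarest classes, k e+ m and k+ e m+, are the double crossovers. Comparing them with the parentals, only the e allele has switched, so e is the middle locus and the order is m – e – k.
m–e: (238 + 34)/2159 = 0.1260; e–k: (495 + 34)/2159 = 0.2450.
Expected DCO frequency = 0.1260 × 0.2450 ≈ 0.03087; observed = 34/2159 ≈ 0.01575.
Coefficient of coincidence = 0.01575/0.03087 ≈ 0.51.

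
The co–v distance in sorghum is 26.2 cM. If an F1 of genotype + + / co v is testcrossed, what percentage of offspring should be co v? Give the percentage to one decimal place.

36.9%

A map distance of 26.2 cM corresponds to a recombination frequency of 0.262.
The F1 is + + / co v, so co v is a parental gamete class with expected frequency (1 − r)/2 = 0.738/2 = 0.3690.
That is 0.3690 = 36.9% of the progeny.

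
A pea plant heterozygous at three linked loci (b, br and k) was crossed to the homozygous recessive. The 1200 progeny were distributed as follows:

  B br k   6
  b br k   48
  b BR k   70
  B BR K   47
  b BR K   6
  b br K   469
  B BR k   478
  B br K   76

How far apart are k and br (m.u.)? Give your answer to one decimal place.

The two most frequent reciprocal classes, b br K and B BR k, are the parental types, so the F1 was b br K / B BR k.
The two rarest classes, b BR K and B br k, are the double crossovers. Comparing them with the parentals, only the br allele has switched, so br is the middle locus and the order is k – br – b.
Crossovers in the k–br interval produce the single-crossover classes b br k and B BR K (48 + 47 = 95) plus the double crossovers (12).
RF(k–br) = (95 + 12) / 1200 = 107/1200 = 0.0892 → 8.9 m.u.

8.9 m.u.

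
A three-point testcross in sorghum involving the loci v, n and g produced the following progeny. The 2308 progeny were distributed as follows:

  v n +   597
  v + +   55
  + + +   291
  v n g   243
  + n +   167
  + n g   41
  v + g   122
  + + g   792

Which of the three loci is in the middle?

n

The two most frequent reciprocal classes, + + g and v n +, are the parental types, so the F1 was + + g / v n +.
The two rarest classes, + n g and v + +, are the double crossovers. Comparing them with the parentals, only the n allele has switched, so n is the middle locus and the order is v – n – g.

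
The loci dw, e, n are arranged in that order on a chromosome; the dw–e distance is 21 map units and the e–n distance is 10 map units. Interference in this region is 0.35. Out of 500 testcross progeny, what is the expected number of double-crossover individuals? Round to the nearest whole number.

Map distances give recombination frequencies of 0.210 and 0.100 for the two intervals.
With interference 0.35 (so coincidence = 0.65), expected double-crossover frequency = 0.210 × 0.100 × 0.65 = 0.01365.
Expected number = 0.01365 × 500 = 6.83 ≈ 7.

7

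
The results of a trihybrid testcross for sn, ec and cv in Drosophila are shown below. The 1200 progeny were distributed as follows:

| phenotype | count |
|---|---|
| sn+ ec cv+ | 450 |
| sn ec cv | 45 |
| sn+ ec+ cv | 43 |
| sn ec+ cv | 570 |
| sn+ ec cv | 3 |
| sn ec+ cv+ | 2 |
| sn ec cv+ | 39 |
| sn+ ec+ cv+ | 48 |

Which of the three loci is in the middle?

The two most frequent reciprocal classes, sn ec+ cv and sn+ ec cv+, are the parental types, so the F1 was sn ec+ cv / sn+ ec cv+.
The two rarest classes, sn ec+ cv+ and sn+ ec cv, are the double crossovers. Comparing them with the parentals, only the cv allele has switched, so cv is the middle locus and the order is ec – cv – sn.

cv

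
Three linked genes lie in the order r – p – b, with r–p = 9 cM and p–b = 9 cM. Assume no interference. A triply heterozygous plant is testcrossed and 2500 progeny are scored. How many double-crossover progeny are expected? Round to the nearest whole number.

Map distances give recombination frequencies of 0.090 and 0.090 for the two intervals.
With no interference, expected double-crossover frequency = 0.090 × 0.090 = 0.00810.
Expected number = 0.00810 × 2500 = 20.25 ≈ 20.

20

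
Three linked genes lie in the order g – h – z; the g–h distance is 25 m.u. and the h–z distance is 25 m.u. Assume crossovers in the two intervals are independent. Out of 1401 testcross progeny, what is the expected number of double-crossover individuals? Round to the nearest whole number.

Map distances give recombination frequencies of 0.250 and 0.250 for the two intervals.
With no interference, expected double-crossover frequency = 0.250 × 0.250 = 0.06250.
Expected number = 0.06250 × 1401 = 87.56 ≈ 88.

88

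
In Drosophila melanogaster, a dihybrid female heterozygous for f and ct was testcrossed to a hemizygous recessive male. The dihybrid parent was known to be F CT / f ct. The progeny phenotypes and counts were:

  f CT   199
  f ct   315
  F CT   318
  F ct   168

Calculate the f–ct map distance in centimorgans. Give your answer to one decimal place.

The recombinant classes are F ct and f CT: 168 + 199 = 367.
Recombination frequency = 367/1000 = 0.3670 ≈ 36.7%, i.e. 36.7 centimorgans.

36.7 centimorgans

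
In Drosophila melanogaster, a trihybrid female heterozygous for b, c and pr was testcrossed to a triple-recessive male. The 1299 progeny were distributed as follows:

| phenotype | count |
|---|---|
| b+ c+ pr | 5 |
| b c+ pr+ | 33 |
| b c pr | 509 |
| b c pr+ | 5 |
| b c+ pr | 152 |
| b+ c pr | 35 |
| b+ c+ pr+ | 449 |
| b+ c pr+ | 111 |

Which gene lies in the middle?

pr

The two most frequent reciprocal classes, b c pr and b+ c+ pr+, are the parental types, so the F1 was b c pr / b+ c+ pr+.
The two rarest classes, b c pr+ and b+ c+ pr, are the double crossovers. Comparing them with the parentals, only the pr allele has switched, so pr is the middle locus and the order is c – pr – b.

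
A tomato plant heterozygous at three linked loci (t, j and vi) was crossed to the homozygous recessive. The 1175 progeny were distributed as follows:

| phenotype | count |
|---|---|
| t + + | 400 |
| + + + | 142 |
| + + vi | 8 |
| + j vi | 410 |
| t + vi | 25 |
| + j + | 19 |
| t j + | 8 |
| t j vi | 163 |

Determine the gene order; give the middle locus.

j

The two most frequent reciprocal classes, t + + and + j vi, are the parental types, so the F1 was t + + / + j vi.
The two rarest classes, t j + and + + vi, are the double crossovers. Comparing them with the parentals, only the j allele has switched, so j is the middle locus and the order is vi – j – t.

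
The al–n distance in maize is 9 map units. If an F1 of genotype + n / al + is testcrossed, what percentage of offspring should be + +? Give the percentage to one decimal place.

A map distance of 9 map units corresponds to a recombination frequency of 0.090.
The F1 is + n / al +, so + + is a recombinant gamete class with expected frequency r/2 = 0.090/2 = 0.0450.
That is 0.0450 = 4.5% of the progeny.

4.5%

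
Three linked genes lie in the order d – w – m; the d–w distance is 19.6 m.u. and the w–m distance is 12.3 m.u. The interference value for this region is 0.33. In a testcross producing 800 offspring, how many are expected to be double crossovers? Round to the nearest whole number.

13

Map distances give recombination frequencies of 0.196 and 0.123 for the two intervals.
With interference 0.33 (so coincidence = 0.67), expected double-crossover frequency = 0.196 × 0.123 × 0.67 = 0.01615.
Expected number = 0.01615 × 800 = 12.92 ≈ 13.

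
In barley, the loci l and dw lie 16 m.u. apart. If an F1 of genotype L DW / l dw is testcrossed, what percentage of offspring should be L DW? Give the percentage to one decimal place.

A map distance of 16 m.u. corresponds to a recombination frequency of 0.160.
The F1 is L DW / l dw, so L DW is a parental gamete class with expected frequency (1 − r)/2 = 0.840/2 = 0.4200.
That is 0.4200 = 42.0% of the progeny.

42.0%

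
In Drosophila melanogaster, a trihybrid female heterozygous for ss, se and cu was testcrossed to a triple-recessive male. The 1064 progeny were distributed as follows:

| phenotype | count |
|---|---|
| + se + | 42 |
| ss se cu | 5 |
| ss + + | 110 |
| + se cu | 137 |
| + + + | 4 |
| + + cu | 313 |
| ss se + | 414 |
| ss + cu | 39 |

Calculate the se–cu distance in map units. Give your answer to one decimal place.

24.1 map units

The two most frequent reciprocal classes, ss se + and + + cu, are the parental types, so the F1 was ss se + / + + cu.
The two rarest classes, ss se cu and + + +, are the double crossovers. Comparing them with the parentals, only the cu allele has switched, so cu is the middle locus and the order is se – cu – ss.
Crossovers in the se–cu interval produce the single-crossover classes ss + + and + se cu (110 + 137 = 247) plus the double crossovers (9).
RF(se–cu) = (247 + 9) / 1064 = 256/1064 = 0.2406 → 24.1 map units.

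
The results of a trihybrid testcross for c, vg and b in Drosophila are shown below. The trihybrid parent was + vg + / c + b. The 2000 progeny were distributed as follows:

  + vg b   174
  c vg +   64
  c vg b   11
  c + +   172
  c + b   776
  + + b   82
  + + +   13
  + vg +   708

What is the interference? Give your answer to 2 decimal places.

The two rarest classes, + + + and c vg b, are the double crossovers. Comparing them with the parentals, only the vg allele has switched, so vg is the middle locus and the order is b – vg – c.
b–vg: (346 + 24)/2000 = 0.1850; vg–c: (146 + 24)/2000 = 0.0850.
Expected DCO frequency = 0.1850 × 0.0850 ≈ 0.01572; observed = 24/2000 ≈ 0.01200.
Coefficient of coincidence = 0.01200/0.01572 ≈ 0.76; interference = 1 − 0.76 = 0.24.

0.24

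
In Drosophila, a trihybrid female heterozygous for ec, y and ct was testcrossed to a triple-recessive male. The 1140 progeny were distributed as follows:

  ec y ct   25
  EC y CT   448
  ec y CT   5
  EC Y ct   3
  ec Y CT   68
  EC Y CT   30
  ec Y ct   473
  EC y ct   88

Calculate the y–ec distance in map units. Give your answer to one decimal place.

5.5 map units

The two most frequent reciprocal classes, EC y CT and ec Y ct, are the parental types, so the F1 was EC y CT / ec Y ct.
The two rarest classes, ec y CT and EC Y ct, are the double crossovers. Comparing them with the parentals, only the ec allele has switched, so ec is the middle locus and the order is ct – ec – y.
Crossovers in the ec–y interval produce the single-crossover classes EC Y CT and ec y ct (30 + 25 = 55) plus the double crossovers (8).
RF(ec–y) = (55 + 8) / 1140 = 63/1140 = 0.0553 → 5.5 map units.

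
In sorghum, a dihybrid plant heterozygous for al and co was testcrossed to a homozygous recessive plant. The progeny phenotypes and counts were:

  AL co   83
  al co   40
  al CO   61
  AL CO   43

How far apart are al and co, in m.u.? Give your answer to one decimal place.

36.6 m.u.

The two most frequent classes, AL co (83) and al CO (61), are the parental types, so the F1 was AL co / al CO.
The recombinant classes are AL CO and al co: 43 + 40 = 83.
Recombination frequency = 83/227 = 0.3656 ≈ 36.6%, i.e. 36.6 m.u.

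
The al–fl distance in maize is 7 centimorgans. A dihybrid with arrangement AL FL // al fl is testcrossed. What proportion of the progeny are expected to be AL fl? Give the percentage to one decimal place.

3.5%

A map distance of 7 centimorgans corresponds to a recombination frequency of 0.070.
The F1 is AL FL / al fl, so AL fl is a recombinant gamete class with expected frequency r/2 = 0.070/2 = 0.0350.
That is 0.0350 = 3.5% of the progeny.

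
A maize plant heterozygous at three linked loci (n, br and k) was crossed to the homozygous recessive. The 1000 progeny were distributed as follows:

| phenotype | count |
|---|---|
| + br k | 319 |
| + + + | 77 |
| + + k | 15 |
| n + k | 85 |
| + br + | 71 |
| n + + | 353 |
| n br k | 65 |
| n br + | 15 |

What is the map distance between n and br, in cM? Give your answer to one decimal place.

17.2 cM

The two most frequent reciprocal classes, + br k and n + +, are the parental types, so the F1 was + br k / n + +.
The two rarest classes, + + k and n br +, are the double crossovers. Comparing them with the parentals, only the br allele has switched, so br is the middle locus and the order is n – br – k.
Crossovers in the n–br interval produce the single-crossover classes n br k and + + + (65 + 77 = 142) plus the double crossovers (30).
RF(n–br) = (142 + 30) / 1000 = 172/1000 = 0.1720 → 17.2 cM.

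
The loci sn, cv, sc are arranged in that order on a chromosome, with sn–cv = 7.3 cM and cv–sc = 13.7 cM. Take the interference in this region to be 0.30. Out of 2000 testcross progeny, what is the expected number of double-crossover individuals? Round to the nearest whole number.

Map distances give recombination frequencies of 0.073 and 0.137 for the two intervals.
With interference 0.30 (so coincidence = 0.70), expected double-crossover frequency = 0.073 × 0.137 × 0.70 = 0.00700.
Expected number = 0.00700 × 2000 = 14.00 ≈ 14.

14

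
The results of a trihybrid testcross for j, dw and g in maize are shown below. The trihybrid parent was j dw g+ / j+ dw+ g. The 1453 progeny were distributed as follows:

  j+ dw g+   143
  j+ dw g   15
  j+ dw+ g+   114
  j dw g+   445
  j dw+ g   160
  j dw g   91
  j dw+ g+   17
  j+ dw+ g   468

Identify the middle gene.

dw

The two rarest classes, j dw+ g+ and j+ dw g, are the double crossovers. Comparing them with the parentals, only the dw allele has switched, so dw is the middle locus and the order is j – dw – g.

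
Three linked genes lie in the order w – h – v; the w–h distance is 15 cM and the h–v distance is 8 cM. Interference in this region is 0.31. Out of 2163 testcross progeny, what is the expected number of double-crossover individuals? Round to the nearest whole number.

Map distances give recombination frequencies of 0.150 and 0.080 for the two intervals.
With interference 0.31 (so coincidence = 0.69), expected double-crossover frequency = 0.150 × 0.080 × 0.69 = 0.00828.
Expected number = 0.00828 × 2163 = 17.91 ≈ 18.

18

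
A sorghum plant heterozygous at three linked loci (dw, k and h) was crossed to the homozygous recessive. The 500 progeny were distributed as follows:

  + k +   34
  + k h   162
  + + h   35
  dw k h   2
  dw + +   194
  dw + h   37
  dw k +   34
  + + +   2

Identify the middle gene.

dw

The two most frequent reciprocal classes, dw + + and + k h, are the parental types, so the F1 was dw + + / + k h.
The two rarest classes, + + + and dw k h, are the double crossovers. Comparing them with the parentals, only the dw allele has switched, so dw is the middle locus and the order is k – dw – h.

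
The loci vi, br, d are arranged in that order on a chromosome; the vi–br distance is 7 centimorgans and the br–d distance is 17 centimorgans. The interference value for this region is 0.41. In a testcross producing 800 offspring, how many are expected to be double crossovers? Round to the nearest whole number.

6

Map distances give recombination frequencies of 0.070 and 0.170 for the two intervals.
With interference 0.41 (so coincidence = 0.59), expected double-crossover frequency = 0.070 × 0.170 × 0.59 = 0.00702.
Expected number = 0.00702 × 800 = 5.62 ≈ 6.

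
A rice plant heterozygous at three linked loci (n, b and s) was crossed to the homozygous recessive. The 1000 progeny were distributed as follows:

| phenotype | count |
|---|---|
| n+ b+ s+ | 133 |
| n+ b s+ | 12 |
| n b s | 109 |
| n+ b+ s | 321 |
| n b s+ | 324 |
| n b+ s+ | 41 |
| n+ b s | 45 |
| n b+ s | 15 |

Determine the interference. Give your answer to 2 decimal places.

0.11

The two most frequent reciprocal classes, n b s+ and n+ b+ s, are the parental types, so the F1 was n b s+ / n+ b+ s.
The two rarest classes, n+ b s+ and n b+ s, are the double crossovers. Comparing them with the parentals, only the n allele has switched, so n is the middle locus and the order is s – n – b.
s–n: (242 + 27)/1000 = 0.2690; n–b: (86 + 27)/1000 = 0.1130.
Expected DCO frequency = 0.2690 × 0.1130 ≈ 0.03040; observed = 27/1000 ≈ 0.02700.
Coefficient of coincidence = 0.02700/0.03040 ≈ 0.89; interference = 1 − 0.89 = 0.11.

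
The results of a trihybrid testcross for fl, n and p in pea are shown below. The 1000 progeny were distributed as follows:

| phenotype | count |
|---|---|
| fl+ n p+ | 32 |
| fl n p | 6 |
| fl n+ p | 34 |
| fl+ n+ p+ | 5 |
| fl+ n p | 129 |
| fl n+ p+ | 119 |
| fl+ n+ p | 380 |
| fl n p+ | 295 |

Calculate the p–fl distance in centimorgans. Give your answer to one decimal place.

The two most frequent reciprocal classes, fl+ n+ p and fl n p+, are the parental types, so the F1 was fl+ n+ p / fl n p+.
The two rarest classes, fl+ n+ p+ and fl n p, are the double crossovers. Comparing them with the parentals, only the p allele has switched, so p is the middle locus and the order is fl – p – n.
Crossovers in the fl–p interval produce the single-crossover classes fl n+ p and fl+ n p+ (34 + 32 = 66) plus the double crossovers (11).
RF(fl–p) = (66 + 11) / 1000 = 77/1000 = 0.0770 → 7.7 centimorgans.

7.7 centimorgans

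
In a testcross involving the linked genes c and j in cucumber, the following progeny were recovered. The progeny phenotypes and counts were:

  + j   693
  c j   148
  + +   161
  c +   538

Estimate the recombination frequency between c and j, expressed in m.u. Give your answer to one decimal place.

The two most frequent classes, + j (693) and c + (538), are the parental types, so the F1 was + j / c +.
The recombinant classes are + + and c j: 161 + 148 = 309.
Recombination frequency = 309/1540 = 0.2006 ≈ 20.1%, i.e. 20.1 m.u.

20.1 m.u.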